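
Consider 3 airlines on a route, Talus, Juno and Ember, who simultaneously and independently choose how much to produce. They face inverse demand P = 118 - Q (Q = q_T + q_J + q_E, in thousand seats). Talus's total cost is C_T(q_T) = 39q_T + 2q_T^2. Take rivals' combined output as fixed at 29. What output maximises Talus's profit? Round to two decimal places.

8.33

With rivals' combined output fixed at 29, Talus's profit is π_T = (118 - 29 - q_T)q_T - (39q_T + 2q_T²) = (89 - q_T)q_T - (39q_T + 2q_T²).
∂π_T/∂q_T = 50 - 6q_T = 0, so q_T = 25/3.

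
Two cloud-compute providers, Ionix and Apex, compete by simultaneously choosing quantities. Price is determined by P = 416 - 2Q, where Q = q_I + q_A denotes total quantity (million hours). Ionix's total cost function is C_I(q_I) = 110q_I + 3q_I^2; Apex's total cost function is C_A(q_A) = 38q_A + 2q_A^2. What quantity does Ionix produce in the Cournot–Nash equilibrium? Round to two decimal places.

22.26

Ionix's profit: π_I = (416 - 2Q)q_I - (110q_I + 3q_I²). Setting ∂π_I/∂q_I = 0: 306 - 10q_I - 2(q_A) = 0.
Apex's first-order condition: 378 - 8q_A - 2(q_I) = 0.
So q_I = (306 - 2q_A)/10 and q_A = (378 - 2q_I)/8.
Solving the pair: q_I = 423/19, q_A = 792/19.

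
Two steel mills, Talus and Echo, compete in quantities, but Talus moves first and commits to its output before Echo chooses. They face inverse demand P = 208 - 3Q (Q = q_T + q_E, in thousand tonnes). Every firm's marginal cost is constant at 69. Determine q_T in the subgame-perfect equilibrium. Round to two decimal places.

23.17

Solve by backward induction. Given q_T, the follower Echo maximises π_E = (208 - 3q_T - 3q_E)q_E - 69q_E.
∂π_E/∂q_E = 139 - 3q_T - 6q_E = 0 gives the reaction function q_E = (139 - 3q_T)/6.
Talus substitutes q_E(q_T) into its own profit: π_T = q_T(208 - 3q_T - (139 - 3q_T)/2) - 69q_T = (277/2 - (3/2)q_T)q_T - 69q_T.
The leader's first-order condition 139/2 - 3q_T = 0 yields q_T = 139/6.
Then q_E = (139 - 3·(139/6))/6 = 139/12.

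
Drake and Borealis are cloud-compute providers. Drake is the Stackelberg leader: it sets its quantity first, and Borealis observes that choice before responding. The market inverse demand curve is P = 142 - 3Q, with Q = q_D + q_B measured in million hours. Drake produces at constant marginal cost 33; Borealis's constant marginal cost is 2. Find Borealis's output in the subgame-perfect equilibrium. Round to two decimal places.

16.83

The follower Borealis best-responds to any q_D: π_B = (142 - 3Q)q_B - 2q_B.
∂π_B/∂q_B = 140 - 3q_D - 6q_B = 0 gives the reaction function q_B = (140 - 3q_D)/6.
Drake substitutes q_B(q_D) into its own profit: π_D = q_D(142 - 3q_D - (140 - 3q_D)/2) - 33q_D = (72 - (3/2)q_D)q_D - 33q_D.
The leader's first-order condition 39 - 3q_D = 0 yields q_D = 13.
Then q_B = (140 - 3·13)/6 = 101/6.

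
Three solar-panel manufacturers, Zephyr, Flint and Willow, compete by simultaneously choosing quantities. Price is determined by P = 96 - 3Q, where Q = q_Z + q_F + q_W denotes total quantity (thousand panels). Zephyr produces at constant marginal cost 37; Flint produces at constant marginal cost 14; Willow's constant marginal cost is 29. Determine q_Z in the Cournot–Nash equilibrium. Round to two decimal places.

2.33

Zephyr's profit: π_Z = (96 - 3Q)q_Z - (37q_Z). Setting ∂π_Z/∂q_Z = 0: 59 - 6q_Z - 3(q_F + q_W) = 0.
Flint's first-order condition: 82 - 6q_F - 3(q_Z + q_W) = 0.
Willow's profit: π_W = (96 - 3Q)q_W - (29q_W). Setting ∂π_W/∂q_W = 0: 67 - 6q_W - 3(q_Z + q_F) = 0.
Adding the 3 first-order conditions: 208 − 12Q = 0, so Q = 52/3.
Back-substituting: q_Z = (59 − 52)/3 = 7/3, q_F = (82 − 52)/3 = 10, q_W = (67 − 52)/3 = 5.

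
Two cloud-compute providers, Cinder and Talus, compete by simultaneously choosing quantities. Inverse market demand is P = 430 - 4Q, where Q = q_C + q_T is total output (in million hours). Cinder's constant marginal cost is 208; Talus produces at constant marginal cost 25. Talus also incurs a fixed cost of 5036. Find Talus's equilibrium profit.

Cinder's profit: π_C = (430 - 4Q)q_C - (208q_C). Setting ∂π_C/∂q_C = 0: 222 - 8q_C - 4(q_T) = 0.
Talus's profit: π_T = (430 - 4Q)q_T - (25q_T). Setting ∂π_T/∂q_T = 0: 405 - 8q_T - 4(q_C) = 0.
Rearranging gives the reaction functions q_C = (222 - 4q_T)/8 and q_T = (405 - 4q_C)/8.
Substituting one into the other gives q_C = 13/4 and q_T = 49.
Price P = 430 - 4·(209/4) = 221.
Talus's profit: (221 - 25)·49 - 5036 = 4568.

4568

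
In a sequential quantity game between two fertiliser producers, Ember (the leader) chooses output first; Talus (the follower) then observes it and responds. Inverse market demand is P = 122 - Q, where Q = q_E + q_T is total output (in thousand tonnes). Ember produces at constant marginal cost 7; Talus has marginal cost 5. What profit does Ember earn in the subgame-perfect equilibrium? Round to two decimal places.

The follower Talus best-responds to any q_E: π_T = (122 - Q)q_T - 5q_T.
Follower FOC: 117 - q_E - 2q_T = 0, so q_T(q_E) = (117 - q_E)/2.
The leader anticipates this reaction. Substituting into P = 122 - Q gives P = 127/2 - (1/2)q_E, so π_E = (127/2 - (1/2)q_E)q_E - 7q_E.
Leader FOC: 113/2 - q_E = 0, so q_E = 113/2.
Then q_T = (117 - 113/2)/2 = 121/4.
Price P = 122 - 347/4 = 141/4.
Ember's profit: (141/4 - 7)·(113/2) = 1596.1250.

1596.13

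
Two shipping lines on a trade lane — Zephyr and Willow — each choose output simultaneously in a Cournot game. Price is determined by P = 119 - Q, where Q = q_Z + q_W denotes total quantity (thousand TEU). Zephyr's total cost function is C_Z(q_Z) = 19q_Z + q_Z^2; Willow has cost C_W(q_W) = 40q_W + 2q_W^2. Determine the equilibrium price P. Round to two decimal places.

Zephyr's profit: π_Z = (119 - Q)q_Z - (19q_Z + q_Z²). Setting ∂π_Z/∂q_Z = 0: 100 - 4q_Z - (q_W) = 0.
Willow's first-order condition: 79 - 6q_W - (q_Z) = 0.
So q_Z = (100 - q_W)/4 and q_W = (79 - q_Z)/6.
Solving the pair: q_Z = 521/23, q_W = 216/23.
Total output Q = 737/23, so price P = 119 - 737/23 = 86.9565.

86.96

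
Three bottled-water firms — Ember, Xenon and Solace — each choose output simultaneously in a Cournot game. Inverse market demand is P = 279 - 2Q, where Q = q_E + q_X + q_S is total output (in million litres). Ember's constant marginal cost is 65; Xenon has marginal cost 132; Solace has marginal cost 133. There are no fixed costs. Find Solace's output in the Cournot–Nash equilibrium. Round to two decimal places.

9.63

Ember's profit: π_E = (279 - 2Q)q_E - (65q_E). Setting ∂π_E/∂q_E = 0: 214 - 4q_E - 2(q_X + q_S) = 0.
Xenon's profit: π_X = (279 - 2Q)q_X - (132q_X). Setting ∂π_X/∂q_X = 0: 147 - 4q_X - 2(q_E + q_S) = 0.
Solace's first-order condition: 146 - 4q_S - 2(q_E + q_X) = 0.
Summing all 3 equations gives 507 − 8Q = 0, hence Q = 507/8.
Back-substituting: q_E = (214 − 507/4)/2 = 349/8, q_X = (147 − 507/4)/2 = 81/8, q_S = (146 − 507/4)/2 = 77/8.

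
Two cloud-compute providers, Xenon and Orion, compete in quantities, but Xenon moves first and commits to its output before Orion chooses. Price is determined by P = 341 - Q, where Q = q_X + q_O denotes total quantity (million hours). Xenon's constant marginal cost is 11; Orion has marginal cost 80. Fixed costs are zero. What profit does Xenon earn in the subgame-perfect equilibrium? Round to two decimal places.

Solve by backward induction. Given q_X, the follower Orion maximises π_O = (341 - q_X - q_O)q_O - 80q_O.
∂π_O/∂q_O = 261 - q_X - 2q_O = 0 gives the reaction function q_O = (261 - q_X)/2.
Xenon substitutes q_O(q_X) into its own profit: π_X = q_X(341 - q_X - (261 - q_X)/2) - 11q_X = (421/2 - (1/2)q_X)q_X - 11q_X.
The leader's first-order condition 399/2 - q_X = 0 yields q_X = 399/2.
Then q_O = (261 - 399/2)/2 = 123/4.
Price P = 341 - 921/4 = 443/4.
Xenon's profit: (443/4 - 11)·(399/2) = 19900.1250.

19900.13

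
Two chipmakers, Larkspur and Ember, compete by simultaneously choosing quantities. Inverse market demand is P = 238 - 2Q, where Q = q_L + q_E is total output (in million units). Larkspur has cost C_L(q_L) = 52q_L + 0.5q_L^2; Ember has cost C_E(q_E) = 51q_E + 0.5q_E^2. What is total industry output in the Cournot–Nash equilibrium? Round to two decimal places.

53.29

Larkspur's profit: π_L = (238 - 2Q)q_L - (52q_L + (1/2)q_L²). Setting ∂π_L/∂q_L = 0: 186 - 5q_L - 2(q_E) = 0.
Ember's first-order condition: 187 - 5q_E - 2(q_L) = 0.
So q_L = (186 - 2q_E)/5 and q_E = (187 - 2q_L)/5.
Solving the pair: q_L = 556/21, q_E = 563/21.
Total output Q = 556/21 + 563/21 = 373/7.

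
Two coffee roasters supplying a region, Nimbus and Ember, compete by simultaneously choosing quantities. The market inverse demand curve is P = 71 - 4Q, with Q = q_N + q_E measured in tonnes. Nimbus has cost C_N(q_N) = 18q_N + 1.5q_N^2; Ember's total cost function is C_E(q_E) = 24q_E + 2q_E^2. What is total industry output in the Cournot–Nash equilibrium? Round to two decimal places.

Nimbus's profit: π_N = (71 - 4Q)q_N - (18q_N + (3/2)q_N²). Setting ∂π_N/∂q_N = 0: 53 - 11q_N - 4(q_E) = 0.
Ember's first-order condition: 47 - 12q_E - 4(q_N) = 0.
Rearranging gives the reaction functions q_N = (53 - 4q_E)/11 and q_E = (47 - 4q_N)/12.
Solving the pair: q_N = 112/29, q_E = 305/116.
Total output Q = 112/29 + 305/116 = 753/116.

6.49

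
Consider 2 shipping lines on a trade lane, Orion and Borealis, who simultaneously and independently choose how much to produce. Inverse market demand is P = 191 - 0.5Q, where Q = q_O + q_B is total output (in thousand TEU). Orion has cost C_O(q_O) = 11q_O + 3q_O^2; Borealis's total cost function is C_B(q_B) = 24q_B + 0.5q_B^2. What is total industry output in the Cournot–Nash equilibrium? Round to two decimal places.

98.58

Orion's profit: π_O = (191 - 0.5Q)q_O - (11q_O + 3q_O²). Setting ∂π_O/∂q_O = 0: 180 - 7q_O - (1/2)(q_B) = 0.
Borealis's profit: π_B = (191 - 0.5Q)q_B - (24q_B + (1/2)q_B²). Setting ∂π_B/∂q_B = 0: 167 - 2q_B - (1/2)(q_O) = 0.
Best responses: q_O = (180 - (1/2)q_B)/7, q_B = (167 - (1/2)q_O)/2.
Substituting one into the other gives q_O = 1106/55 and q_B = 78.4727.
Total output Q = 1106/55 + 78.4727 = 98.5818.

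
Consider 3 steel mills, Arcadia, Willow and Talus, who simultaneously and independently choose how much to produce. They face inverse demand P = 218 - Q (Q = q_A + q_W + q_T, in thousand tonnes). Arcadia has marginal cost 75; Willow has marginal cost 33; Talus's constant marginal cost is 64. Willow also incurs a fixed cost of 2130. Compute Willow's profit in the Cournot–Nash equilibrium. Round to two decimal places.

2030.25

Arcadia's profit: π_A = (218 - Q)q_A - (75q_A). Setting ∂π_A/∂q_A = 0: 143 - 2q_A - (q_W + q_T) = 0.
Willow's first-order condition: 185 - 2q_W - (q_A + q_T) = 0.
Talus's first-order condition: 154 - 2q_T - (q_A + q_W) = 0.
Summing all 3 equations gives 482 − 4Q = 0, hence Q = 241/2.
Back-substituting: q_A = (143 − 241/2) = 45/2, q_W = (185 − 241/2) = 129/2, q_T = (154 − 241/2) = 67/2.
Price P = 218 - 241/2 = 195/2.
Willow's profit: (195/2 - 33)·(129/2) - 2130 = 2030.2500.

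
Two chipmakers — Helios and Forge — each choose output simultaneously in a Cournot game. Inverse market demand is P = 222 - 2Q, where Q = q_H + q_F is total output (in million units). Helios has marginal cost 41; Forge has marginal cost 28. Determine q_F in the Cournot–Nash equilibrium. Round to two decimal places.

34.50

Helios's profit: π_H = (222 - 2Q)q_H - (41q_H). Setting ∂π_H/∂q_H = 0: 181 - 4q_H - 2(q_F) = 0.
Forge's first-order condition: 194 - 4q_F - 2(q_H) = 0.
So q_H = (181 - 2q_F)/4 and q_F = (194 - 2q_H)/4.
Substituting one into the other gives q_H = 28 and q_F = 69/2.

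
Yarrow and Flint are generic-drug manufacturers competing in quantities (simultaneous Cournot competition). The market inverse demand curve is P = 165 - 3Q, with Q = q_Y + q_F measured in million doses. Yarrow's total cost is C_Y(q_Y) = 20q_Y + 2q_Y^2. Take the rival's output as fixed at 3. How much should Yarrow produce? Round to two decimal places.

13.60

With the rival's output fixed at 3, Yarrow's profit is π_Y = (165 - 3·3 - 3q_Y)q_Y - (20q_Y + 2q_Y²) = (156 - 3q_Y)q_Y - (20q_Y + 2q_Y²).
∂π_Y/∂q_Y = 136 - 10q_Y = 0, so q_Y = 68/5.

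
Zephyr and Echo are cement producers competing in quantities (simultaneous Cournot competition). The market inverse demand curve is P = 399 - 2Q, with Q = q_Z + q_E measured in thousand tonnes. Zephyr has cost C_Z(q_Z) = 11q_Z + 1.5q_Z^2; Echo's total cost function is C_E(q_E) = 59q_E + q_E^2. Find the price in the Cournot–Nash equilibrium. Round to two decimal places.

Zephyr's profit: π_Z = (399 - 2Q)q_Z - (11q_Z + (3/2)q_Z²). Setting ∂π_Z/∂q_Z = 0: 388 - 7q_Z - 2(q_E) = 0.
Echo's first-order condition: 340 - 6q_E - 2(q_Z) = 0.
So q_Z = (388 - 2q_E)/7 and q_E = (340 - 2q_Z)/6.
Solving the pair: q_Z = 824/19, q_E = 802/19.
Total output Q = 1626/19, so price P = 399 - 2·(1626/19) = 227.8421.

227.84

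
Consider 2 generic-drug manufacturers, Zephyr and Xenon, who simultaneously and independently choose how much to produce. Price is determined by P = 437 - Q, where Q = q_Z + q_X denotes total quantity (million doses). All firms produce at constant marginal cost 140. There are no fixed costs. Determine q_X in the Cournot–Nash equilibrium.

99

A representative firm's profit is π_i = q_i(437 - Q) - 140q_i.
Setting ∂π_i/∂q_i = 0 with rivals' quantities fixed: 297 - 2q_i - q_j = 0.
By symmetry each firm produces the same amount; substituting q_j = q_i yields q_i = 297/3 = 99.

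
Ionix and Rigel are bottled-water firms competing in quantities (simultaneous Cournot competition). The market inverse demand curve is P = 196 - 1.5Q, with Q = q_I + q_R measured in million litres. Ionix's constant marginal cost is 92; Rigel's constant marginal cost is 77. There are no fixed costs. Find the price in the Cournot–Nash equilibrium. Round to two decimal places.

Ionix's profit: π_I = (196 - 1.5Q)q_I - (92q_I). Setting ∂π_I/∂q_I = 0: 104 - 3q_I - (3/2)(q_R) = 0.
Rigel's profit: π_R = (196 - 1.5Q)q_R - (77q_R). Setting ∂π_R/∂q_R = 0: 119 - 3q_R - (3/2)(q_I) = 0.
Rearranging gives the reaction functions q_I = (104 - (3/2)q_R)/3 and q_R = (119 - (3/2)q_I)/3.
Solving the pair: q_I = 178/9, q_R = 268/9.
Total output Q = 446/9, so price P = 196 - (3/2)·(446/9) = 365/3.

121.67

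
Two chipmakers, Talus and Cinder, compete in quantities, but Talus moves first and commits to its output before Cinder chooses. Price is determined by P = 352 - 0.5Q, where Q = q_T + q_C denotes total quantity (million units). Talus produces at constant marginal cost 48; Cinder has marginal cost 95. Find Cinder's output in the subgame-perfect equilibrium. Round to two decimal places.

Solve by backward induction. Given q_T, the follower Cinder maximises π_C = (352 - (1/2)q_T - (1/2)q_C)q_C - 95q_C.
Follower FOC: 257 - (1/2)q_T - q_C = 0, so q_C(q_T) = (257 - (1/2)q_T).
The leader anticipates this reaction. Substituting into P = 352 - 0.5Q gives P = 447/2 - (1/4)q_T, so π_T = (447/2 - (1/4)q_T)q_T - 48q_T.
The leader's first-order condition 351/2 - (1/2)q_T = 0 yields q_T = 351.
Then q_C = (257 - (1/2)·351) = 163/2.

81.50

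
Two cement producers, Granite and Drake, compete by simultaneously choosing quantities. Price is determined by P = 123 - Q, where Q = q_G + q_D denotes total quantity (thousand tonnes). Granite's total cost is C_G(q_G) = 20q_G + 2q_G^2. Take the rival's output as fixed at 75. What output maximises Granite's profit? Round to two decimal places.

With the rival's output fixed at 75, Granite's profit is π_G = (123 - 75 - q_G)q_G - (20q_G + 2q_G²) = (48 - q_G)q_G - (20q_G + 2q_G²).
∂π_G/∂q_G = 28 - 6q_G = 0, so q_G = 14/3.

4.67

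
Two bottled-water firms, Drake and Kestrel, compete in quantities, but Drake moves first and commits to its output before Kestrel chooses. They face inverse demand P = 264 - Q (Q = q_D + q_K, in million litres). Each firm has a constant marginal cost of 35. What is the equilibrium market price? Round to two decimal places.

92.25

The follower Kestrel best-responds to any q_D: π_K = (264 - Q)q_K - 35q_K.
Follower FOC: 229 - q_D - 2q_K = 0, so q_K(q_D) = (229 - q_D)/2.
The leader anticipates this reaction. Substituting into P = 264 - Q gives P = 299/2 - (1/2)q_D, so π_D = (299/2 - (1/2)q_D)q_D - 35q_D.
Maximising: ∂π_D/∂q_D = 229/2 - q_D = 0, giving q_D = 229/2.
Then q_K = (229 - 229/2)/2 = 229/4.
Total output Q = 687/4, so price P = 264 - 687/4 = 369/4.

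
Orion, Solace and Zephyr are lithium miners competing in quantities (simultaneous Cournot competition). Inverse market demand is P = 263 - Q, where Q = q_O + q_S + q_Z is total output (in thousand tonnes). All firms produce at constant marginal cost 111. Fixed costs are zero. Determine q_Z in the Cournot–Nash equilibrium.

38

A representative firm's profit is π_i = q_i(263 - Q) - 111q_i.
First-order condition (treating rivals' output as given): 152 - 2q_i - Σ_{j≠i} q_j = 0.
By symmetry each firm produces the same amount; substituting Σ_{j≠i} q_j = 2q_i yields q_i = 152/4 = 38.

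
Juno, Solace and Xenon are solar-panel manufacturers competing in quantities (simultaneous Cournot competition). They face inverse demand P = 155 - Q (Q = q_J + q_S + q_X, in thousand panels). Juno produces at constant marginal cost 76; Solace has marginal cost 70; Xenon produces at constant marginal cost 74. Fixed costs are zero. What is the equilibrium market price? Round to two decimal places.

Juno's profit: π_J = (155 - Q)q_J - (76q_J). Setting ∂π_J/∂q_J = 0: 79 - 2q_J - (q_S + q_X) = 0.
Solace's profit: π_S = (155 - Q)q_S - (70q_S). Setting ∂π_S/∂q_S = 0: 85 - 2q_S - (q_J + q_X) = 0.
Xenon's first-order condition: 81 - 2q_X - (q_J + q_S) = 0.
Summing all 3 equations gives 245 − 4Q = 0, hence Q = 245/4.
Back-substituting: q_J = (79 − 245/4) = 71/4, q_S = (85 − 245/4) = 95/4, q_X = (81 − 245/4) = 79/4.
Total output Q = 245/4, so price P = 155 - 245/4 = 375/4.

93.75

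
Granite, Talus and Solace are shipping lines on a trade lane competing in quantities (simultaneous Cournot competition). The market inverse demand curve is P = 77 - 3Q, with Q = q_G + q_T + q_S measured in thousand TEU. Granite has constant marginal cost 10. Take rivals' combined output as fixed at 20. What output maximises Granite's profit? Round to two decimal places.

1.17

With rivals' combined output fixed at 20, Granite's profit is π_G = (77 - 3·20 - 3q_G)q_G - (10q_G) = (17 - 3q_G)q_G - (10q_G).
∂π_G/∂q_G = 7 - 6q_G = 0, so q_G = 7/6.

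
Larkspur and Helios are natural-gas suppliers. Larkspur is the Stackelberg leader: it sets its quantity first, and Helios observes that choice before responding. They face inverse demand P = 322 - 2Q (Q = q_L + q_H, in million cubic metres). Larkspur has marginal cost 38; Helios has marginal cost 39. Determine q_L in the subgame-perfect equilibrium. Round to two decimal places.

The follower Helios best-responds to any q_L: π_H = (322 - 2Q)q_H - 39q_H.
Setting the follower's marginal profit to zero, 283 - 2q_L - 4q_H = 0, i.e. q_H = (283 - 2q_L)/4.
Larkspur substitutes q_H(q_L) into its own profit: π_L = q_L(322 - 2q_L - (283 - 2q_L)/2) - 38q_L = (361/2 - q_L)q_L - 38q_L.
Maximising: ∂π_L/∂q_L = 285/2 - 2q_L = 0, giving q_L = 285/4.
Then q_H = (283 - 2·(285/4))/4 = 281/8.

71.25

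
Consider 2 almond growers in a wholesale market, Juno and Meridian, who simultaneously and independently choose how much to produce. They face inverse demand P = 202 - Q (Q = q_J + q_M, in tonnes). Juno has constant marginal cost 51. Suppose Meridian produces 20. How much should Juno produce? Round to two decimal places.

With the rival's output fixed at 20, Juno's profit is π_J = (202 - 20 - q_J)q_J - (51q_J) = (182 - q_J)q_J - (51q_J).
∂π_J/∂q_J = 131 - 2q_J = 0, so q_J = 131/2.

65.50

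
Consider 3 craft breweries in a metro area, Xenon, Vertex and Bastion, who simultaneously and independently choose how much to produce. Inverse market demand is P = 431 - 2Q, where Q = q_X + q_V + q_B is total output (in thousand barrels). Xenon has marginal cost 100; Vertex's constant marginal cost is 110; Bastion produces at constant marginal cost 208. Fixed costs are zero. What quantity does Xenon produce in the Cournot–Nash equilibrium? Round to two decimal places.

56.13

Xenon's profit: π_X = (431 - 2Q)q_X - (100q_X). Setting ∂π_X/∂q_X = 0: 331 - 4q_X - 2(q_V + q_B) = 0.
Vertex's profit: π_V = (431 - 2Q)q_V - (110q_V). Setting ∂π_V/∂q_V = 0: 321 - 4q_V - 2(q_X + q_B) = 0.
Bastion's profit: π_B = (431 - 2Q)q_B - (208q_B). Setting ∂π_B/∂q_B = 0: 223 - 4q_B - 2(q_X + q_V) = 0.
Adding the 3 conditions: 875 − 4Q − 4Q = 0, i.e. Q = 875/8.
Back-substituting: q_X = (331 − 875/4)/2 = 449/8, q_V = (321 − 875/4)/2 = 409/8, q_B = (223 − 875/4)/2 = 17/8.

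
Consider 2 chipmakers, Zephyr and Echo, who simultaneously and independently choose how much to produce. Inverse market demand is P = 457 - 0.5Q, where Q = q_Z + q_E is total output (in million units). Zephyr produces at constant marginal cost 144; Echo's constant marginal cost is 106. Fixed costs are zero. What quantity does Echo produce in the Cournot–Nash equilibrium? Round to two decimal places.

259.33

Zephyr's profit: π_Z = (457 - 0.5Q)q_Z - (144q_Z). Setting ∂π_Z/∂q_Z = 0: 313 - q_Z - (1/2)(q_E) = 0.
Echo's profit: π_E = (457 - 0.5Q)q_E - (106q_E). Setting ∂π_E/∂q_E = 0: 351 - q_E - (1/2)(q_Z) = 0.
Rearranging gives the reaction functions q_Z = (313 - (1/2)q_E) and q_E = (351 - (1/2)q_Z).
Solving the pair: q_Z = 550/3, q_E = 778/3.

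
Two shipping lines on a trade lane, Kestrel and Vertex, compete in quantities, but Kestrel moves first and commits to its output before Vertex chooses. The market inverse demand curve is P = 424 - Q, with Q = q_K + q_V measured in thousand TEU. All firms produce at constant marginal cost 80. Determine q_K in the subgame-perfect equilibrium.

Solve by backward induction. Given q_K, the follower Vertex maximises π_V = (424 - q_K - q_V)q_V - 80q_V.
∂π_V/∂q_V = 344 - q_K - 2q_V = 0 gives the reaction function q_V = (344 - q_K)/2.
Kestrel substitutes q_V(q_K) into its own profit: π_K = q_K(424 - q_K - (344 - q_K)/2) - 80q_K = (252 - (1/2)q_K)q_K - 80q_K.
Leader FOC: 172 - q_K = 0, so q_K = 172.
Then q_V = (344 - 172)/2 = 86.

172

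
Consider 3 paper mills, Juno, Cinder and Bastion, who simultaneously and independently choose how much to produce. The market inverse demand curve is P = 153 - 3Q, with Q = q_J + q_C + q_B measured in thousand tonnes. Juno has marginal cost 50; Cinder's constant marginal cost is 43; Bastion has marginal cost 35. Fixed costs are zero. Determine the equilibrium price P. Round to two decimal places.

Juno's profit: π_J = (153 - 3Q)q_J - (50q_J). Setting ∂π_J/∂q_J = 0: 103 - 6q_J - 3(q_C + q_B) = 0.
Cinder's first-order condition: 110 - 6q_C - 3(q_J + q_B) = 0.
Bastion's profit: π_B = (153 - 3Q)q_B - (35q_B). Setting ∂π_B/∂q_B = 0: 118 - 6q_B - 3(q_J + q_C) = 0.
Adding the 3 first-order conditions: 331 − 12Q = 0, so Q = 331/12.
Back-substituting: q_J = (103 − 331/4)/3 = 27/4, q_C = (110 − 331/4)/3 = 109/12, q_B = (118 − 331/4)/3 = 47/4.
Total output Q = 331/12, so price P = 153 - 3·(331/12) = 281/4.

70.25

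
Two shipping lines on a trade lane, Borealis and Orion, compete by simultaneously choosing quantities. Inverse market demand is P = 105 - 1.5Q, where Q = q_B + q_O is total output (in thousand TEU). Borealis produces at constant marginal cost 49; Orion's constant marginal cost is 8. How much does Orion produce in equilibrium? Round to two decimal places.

30.67

Borealis's profit: π_B = (105 - 1.5Q)q_B - (49q_B). Setting ∂π_B/∂q_B = 0: 56 - 3q_B - (3/2)(q_O) = 0.
Orion's profit: π_O = (105 - 1.5Q)q_O - (8q_O). Setting ∂π_O/∂q_O = 0: 97 - 3q_O - (3/2)(q_B) = 0.
Best responses: q_B = (56 - (3/2)q_O)/3, q_O = (97 - (3/2)q_B)/3.
Solving the pair: q_B = 10/3, q_O = 92/3.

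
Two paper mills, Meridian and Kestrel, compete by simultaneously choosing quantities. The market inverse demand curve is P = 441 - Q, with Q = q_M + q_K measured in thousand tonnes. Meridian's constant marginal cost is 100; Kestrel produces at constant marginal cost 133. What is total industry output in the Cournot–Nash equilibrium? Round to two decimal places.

216.33

Meridian's profit: π_M = (441 - Q)q_M - (100q_M). Setting ∂π_M/∂q_M = 0: 341 - 2q_M - (q_K) = 0.
Kestrel's profit: π_K = (441 - Q)q_K - (133q_K). Setting ∂π_K/∂q_K = 0: 308 - 2q_K - (q_M) = 0.
Best responses: q_M = (341 - q_K)/2, q_K = (308 - q_M)/2.
Solving the pair: q_M = 374/3, q_K = 275/3.
Total output Q = 374/3 + 275/3 = 649/3.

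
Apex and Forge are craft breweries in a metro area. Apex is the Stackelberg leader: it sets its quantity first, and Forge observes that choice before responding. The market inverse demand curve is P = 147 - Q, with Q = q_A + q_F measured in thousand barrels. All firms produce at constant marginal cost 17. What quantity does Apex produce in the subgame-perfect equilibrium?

The follower Forge best-responds to any q_A: π_F = (147 - Q)q_F - 17q_F.
Setting the follower's marginal profit to zero, 130 - q_A - 2q_F = 0, i.e. q_F = (130 - q_A)/2.
Apex substitutes q_F(q_A) into its own profit: π_A = q_A(147 - q_A - (130 - q_A)/2) - 17q_A = (82 - (1/2)q_A)q_A - 17q_A.
Maximising: ∂π_A/∂q_A = 65 - q_A = 0, giving q_A = 65.
Then q_F = (130 - 65)/2 = 65/2.

65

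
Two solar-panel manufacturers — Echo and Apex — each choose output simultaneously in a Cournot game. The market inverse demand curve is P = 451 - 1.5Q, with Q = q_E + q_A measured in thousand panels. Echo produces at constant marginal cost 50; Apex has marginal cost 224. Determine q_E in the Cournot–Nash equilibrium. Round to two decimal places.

127.78

Echo's profit: π_E = (451 - 1.5Q)q_E - (50q_E). Setting ∂π_E/∂q_E = 0: 401 - 3q_E - (3/2)(q_A) = 0.
Apex's profit: π_A = (451 - 1.5Q)q_A - (224q_A). Setting ∂π_A/∂q_A = 0: 227 - 3q_A - (3/2)(q_E) = 0.
So q_E = (401 - (3/2)q_A)/3 and q_A = (227 - (3/2)q_E)/3.
Substituting one into the other gives q_E = 1150/9 and q_A = 106/9.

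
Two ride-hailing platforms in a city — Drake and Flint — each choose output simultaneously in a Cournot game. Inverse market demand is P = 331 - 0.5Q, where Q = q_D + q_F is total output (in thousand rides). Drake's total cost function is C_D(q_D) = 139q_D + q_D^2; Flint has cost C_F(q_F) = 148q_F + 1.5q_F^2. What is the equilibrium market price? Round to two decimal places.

Drake's profit: π_D = (331 - 0.5Q)q_D - (139q_D + q_D²). Setting ∂π_D/∂q_D = 0: 192 - 3q_D - (1/2)(q_F) = 0.
Flint's profit: π_F = (331 - 0.5Q)q_F - (148q_F + (3/2)q_F²). Setting ∂π_F/∂q_F = 0: 183 - 4q_F - (1/2)(q_D) = 0.
Best responses: q_D = (192 - (1/2)q_F)/3, q_F = (183 - (1/2)q_D)/4.
Substituting one into the other gives q_D = 57.5745 and q_F = 1812/47.
Total output Q = 96.1277, so price P = 331 - (1/2)·96.1277 = 282.9362.

282.94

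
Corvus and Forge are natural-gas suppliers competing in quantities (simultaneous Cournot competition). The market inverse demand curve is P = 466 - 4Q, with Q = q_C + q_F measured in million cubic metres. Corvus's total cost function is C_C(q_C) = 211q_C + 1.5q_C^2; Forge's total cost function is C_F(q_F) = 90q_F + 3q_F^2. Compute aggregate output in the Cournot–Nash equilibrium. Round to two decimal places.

37.55

Corvus's profit: π_C = (466 - 4Q)q_C - (211q_C + (3/2)q_C²). Setting ∂π_C/∂q_C = 0: 255 - 11q_C - 4(q_F) = 0.
Forge's first-order condition: 376 - 14q_F - 4(q_C) = 0.
Best responses: q_C = (255 - 4q_F)/11, q_F = (376 - 4q_C)/14.
Substituting one into the other gives q_C = 1033/69 and q_F = 1558/69.
Total output Q = 1033/69 + 1558/69 = 37.5507.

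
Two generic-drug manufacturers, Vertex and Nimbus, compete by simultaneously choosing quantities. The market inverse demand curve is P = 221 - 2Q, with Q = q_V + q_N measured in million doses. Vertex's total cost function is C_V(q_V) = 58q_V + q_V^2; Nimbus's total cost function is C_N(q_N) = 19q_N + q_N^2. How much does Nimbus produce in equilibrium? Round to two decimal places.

27.69

Vertex's profit: π_V = (221 - 2Q)q_V - (58q_V + q_V²). Setting ∂π_V/∂q_V = 0: 163 - 6q_V - 2(q_N) = 0.
Nimbus's profit: π_N = (221 - 2Q)q_N - (19q_N + q_N²). Setting ∂π_N/∂q_N = 0: 202 - 6q_N - 2(q_V) = 0.
Best responses: q_V = (163 - 2q_N)/6, q_N = (202 - 2q_V)/6.
Substituting one into the other gives q_V = 287/16 and q_N = 443/16.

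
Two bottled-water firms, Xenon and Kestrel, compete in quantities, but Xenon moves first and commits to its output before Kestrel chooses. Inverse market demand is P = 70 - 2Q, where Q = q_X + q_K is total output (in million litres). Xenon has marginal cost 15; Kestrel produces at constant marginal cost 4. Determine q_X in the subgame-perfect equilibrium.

The follower Kestrel best-responds to any q_X: π_K = (70 - 2Q)q_K - 4q_K.
Follower FOC: 66 - 2q_X - 4q_K = 0, so q_K(q_X) = (66 - 2q_X)/4.
Xenon substitutes q_K(q_X) into its own profit: π_X = q_X(70 - 2q_X - (66 - 2q_X)/2) - 15q_X = (37 - q_X)q_X - 15q_X.
Maximising: ∂π_X/∂q_X = 22 - 2q_X = 0, giving q_X = 11.
Then q_K = (66 - 2·11)/4 = 11.

11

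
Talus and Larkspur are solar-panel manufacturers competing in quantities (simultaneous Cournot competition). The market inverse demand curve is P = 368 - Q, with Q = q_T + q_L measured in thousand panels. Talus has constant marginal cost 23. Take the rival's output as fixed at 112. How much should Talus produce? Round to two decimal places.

With the rival's output fixed at 112, Talus's profit is π_T = (368 - 112 - q_T)q_T - (23q_T) = (256 - q_T)q_T - (23q_T).
∂π_T/∂q_T = 233 - 2q_T = 0, so q_T = 233/2.

116.50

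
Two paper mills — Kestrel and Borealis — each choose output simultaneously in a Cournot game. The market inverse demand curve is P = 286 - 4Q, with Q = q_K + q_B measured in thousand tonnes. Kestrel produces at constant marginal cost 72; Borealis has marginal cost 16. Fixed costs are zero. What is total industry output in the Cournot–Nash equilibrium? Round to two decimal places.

40.33

Kestrel's profit: π_K = (286 - 4Q)q_K - (72q_K). Setting ∂π_K/∂q_K = 0: 214 - 8q_K - 4(q_B) = 0.
Borealis's profit: π_B = (286 - 4Q)q_B - (16q_B). Setting ∂π_B/∂q_B = 0: 270 - 8q_B - 4(q_K) = 0.
Rearranging gives the reaction functions q_K = (214 - 4q_B)/8 and q_B = (270 - 4q_K)/8.
Substituting one into the other gives q_K = 79/6 and q_B = 163/6.
Total output Q = 79/6 + 163/6 = 121/3.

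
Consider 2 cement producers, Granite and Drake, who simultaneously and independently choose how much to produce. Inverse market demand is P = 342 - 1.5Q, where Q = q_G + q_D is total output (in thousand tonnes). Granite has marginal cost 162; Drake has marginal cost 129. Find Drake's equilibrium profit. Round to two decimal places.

4482.67

Granite's profit: π_G = (342 - 1.5Q)q_G - (162q_G). Setting ∂π_G/∂q_G = 0: 180 - 3q_G - (3/2)(q_D) = 0.
Drake's profit: π_D = (342 - 1.5Q)q_D - (129q_D). Setting ∂π_D/∂q_D = 0: 213 - 3q_D - (3/2)(q_G) = 0.
Rearranging gives the reaction functions q_G = (180 - (3/2)q_D)/3 and q_D = (213 - (3/2)q_G)/3.
Substituting one into the other gives q_G = 98/3 and q_D = 164/3.
Price P = 342 - (3/2)·(262/3) = 211.
Drake's profit: (211 - 129)·(164/3) = 4482.6667.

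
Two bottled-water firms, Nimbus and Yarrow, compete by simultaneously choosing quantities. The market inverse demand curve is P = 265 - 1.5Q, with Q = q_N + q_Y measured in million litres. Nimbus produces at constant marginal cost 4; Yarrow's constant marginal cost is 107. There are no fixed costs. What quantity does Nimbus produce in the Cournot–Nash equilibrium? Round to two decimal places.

Nimbus's profit: π_N = (265 - 1.5Q)q_N - (4q_N). Setting ∂π_N/∂q_N = 0: 261 - 3q_N - (3/2)(q_Y) = 0.
Yarrow's first-order condition: 158 - 3q_Y - (3/2)(q_N) = 0.
Best responses: q_N = (261 - (3/2)q_Y)/3, q_Y = (158 - (3/2)q_N)/3.
Substituting one into the other gives q_N = 728/9 and q_Y = 110/9.

80.89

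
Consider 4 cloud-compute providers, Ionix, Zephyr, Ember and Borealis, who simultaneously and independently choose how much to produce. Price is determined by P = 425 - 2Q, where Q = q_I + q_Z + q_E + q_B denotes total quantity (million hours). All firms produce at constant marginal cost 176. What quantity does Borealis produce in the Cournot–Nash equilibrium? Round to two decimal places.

Each firm earns π_i = (425 - 2Q)q_i - 176q_i.
Setting ∂π_i/∂q_i = 0 with rivals' quantities fixed: 249 - 4q_i - 2·Σ_{j≠i} q_j = 0.
With identical firms every q_j equals q_i, so Σ_{j≠i} q_j = 3q_i and 249 = 10q_i, giving q_i = 249/10.

24.90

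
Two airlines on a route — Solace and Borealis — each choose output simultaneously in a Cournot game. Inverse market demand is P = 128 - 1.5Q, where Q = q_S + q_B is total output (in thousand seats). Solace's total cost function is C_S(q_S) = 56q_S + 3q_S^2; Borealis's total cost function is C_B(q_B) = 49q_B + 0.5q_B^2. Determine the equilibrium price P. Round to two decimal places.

Solace's profit: π_S = (128 - 1.5Q)q_S - (56q_S + 3q_S²). Setting ∂π_S/∂q_S = 0: 72 - 9q_S - (3/2)(q_B) = 0.
Borealis's first-order condition: 79 - 4q_B - (3/2)(q_S) = 0.
Rearranging gives the reaction functions q_S = (72 - (3/2)q_B)/9 and q_B = (79 - (3/2)q_S)/4.
Solving the pair: q_S = 226/45, q_B = 268/15.
Total output Q = 206/9, so price P = 128 - (3/2)·(206/9) = 281/3.

93.67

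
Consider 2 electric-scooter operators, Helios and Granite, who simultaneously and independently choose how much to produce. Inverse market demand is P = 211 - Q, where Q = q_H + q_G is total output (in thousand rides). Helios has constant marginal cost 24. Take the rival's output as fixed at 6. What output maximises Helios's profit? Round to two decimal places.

With the rival's output fixed at 6, Helios's profit is π_H = (211 - 6 - q_H)q_H - (24q_H) = (205 - q_H)q_H - (24q_H).
∂π_H/∂q_H = 181 - 2q_H = 0, so q_H = 181/2.

90.50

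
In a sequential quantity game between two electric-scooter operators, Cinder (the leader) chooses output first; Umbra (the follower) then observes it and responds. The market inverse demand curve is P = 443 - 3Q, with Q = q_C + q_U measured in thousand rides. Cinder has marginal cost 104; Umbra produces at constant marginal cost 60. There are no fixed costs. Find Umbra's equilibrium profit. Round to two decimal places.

Solve by backward induction. Given q_C, the follower Umbra maximises π_U = (443 - 3q_C - 3q_U)q_U - 60q_U.
∂π_U/∂q_U = 383 - 3q_C - 6q_U = 0 gives the reaction function q_U = (383 - 3q_C)/6.
Cinder substitutes q_U(q_C) into its own profit: π_C = q_C(443 - 3q_C - (383 - 3q_C)/2) - 104q_C = (503/2 - (3/2)q_C)q_C - 104q_C.
The leader's first-order condition 295/2 - 3q_C = 0 yields q_C = 295/6.
Then q_U = (383 - 3·(295/6))/6 = 157/4.
Price P = 443 - 3·(1061/12) = 711/4.
Umbra's profit: (711/4 - 60)·(157/4) = 4621.6875.

4621.69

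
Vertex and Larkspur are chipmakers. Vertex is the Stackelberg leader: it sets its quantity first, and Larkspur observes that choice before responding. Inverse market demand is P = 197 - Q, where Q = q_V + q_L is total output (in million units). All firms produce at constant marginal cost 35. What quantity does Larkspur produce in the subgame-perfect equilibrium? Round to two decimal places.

The follower Larkspur best-responds to any q_V: π_L = (197 - Q)q_L - 35q_L.
Follower FOC: 162 - q_V - 2q_L = 0, so q_L(q_V) = (162 - q_V)/2.
Vertex substitutes q_L(q_V) into its own profit: π_V = q_V(197 - q_V - (162 - q_V)/2) - 35q_V = (116 - (1/2)q_V)q_V - 35q_V.
Leader FOC: 81 - q_V = 0, so q_V = 81.
Then q_L = (162 - 81)/2 = 81/2.

40.50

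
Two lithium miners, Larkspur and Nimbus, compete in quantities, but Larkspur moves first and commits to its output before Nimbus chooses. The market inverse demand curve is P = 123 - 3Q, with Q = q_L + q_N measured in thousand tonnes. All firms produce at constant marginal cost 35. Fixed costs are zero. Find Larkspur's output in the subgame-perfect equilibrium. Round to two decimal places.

Solve by backward induction. Given q_L, the follower Nimbus maximises π_N = (123 - 3q_L - 3q_N)q_N - 35q_N.
Follower FOC: 88 - 3q_L - 6q_N = 0, so q_N(q_L) = (88 - 3q_L)/6.
The leader anticipates this reaction. Substituting into P = 123 - 3Q gives P = 79 - (3/2)q_L, so π_L = (79 - (3/2)q_L)q_L - 35q_L.
Leader FOC: 44 - 3q_L = 0, so q_L = 44/3.
Then q_N = (88 - 3·(44/3))/6 = 22/3.

14.67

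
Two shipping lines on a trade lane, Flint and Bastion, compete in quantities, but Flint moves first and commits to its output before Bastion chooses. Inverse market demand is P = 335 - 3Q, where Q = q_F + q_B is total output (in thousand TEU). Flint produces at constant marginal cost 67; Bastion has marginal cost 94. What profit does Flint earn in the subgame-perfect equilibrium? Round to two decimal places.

3626.04

Solve by backward induction. Given q_F, the follower Bastion maximises π_B = (335 - 3q_F - 3q_B)q_B - 94q_B.
∂π_B/∂q_B = 241 - 3q_F - 6q_B = 0 gives the reaction function q_B = (241 - 3q_F)/6.
The leader anticipates this reaction. Substituting into P = 335 - 3Q gives P = 429/2 - (3/2)q_F, so π_F = (429/2 - (3/2)q_F)q_F - 67q_F.
Leader FOC: 295/2 - 3q_F = 0, so q_F = 295/6.
Then q_B = (241 - 3·(295/6))/6 = 187/12.
Price P = 335 - 3·(259/4) = 563/4.
Flint's profit: (563/4 - 67)·(295/6) = 3626.0417.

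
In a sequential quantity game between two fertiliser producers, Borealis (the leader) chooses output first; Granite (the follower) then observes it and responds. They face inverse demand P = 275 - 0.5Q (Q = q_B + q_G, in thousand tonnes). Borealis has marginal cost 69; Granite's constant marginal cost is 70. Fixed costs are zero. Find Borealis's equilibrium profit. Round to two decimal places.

Solve by backward induction. Given q_B, the follower Granite maximises π_G = (275 - (1/2)q_B - (1/2)q_G)q_G - 70q_G.
∂π_G/∂q_G = 205 - (1/2)q_B - q_G = 0 gives the reaction function q_G = (205 - (1/2)q_B).
Borealis substitutes q_G(q_B) into its own profit: π_B = q_B(275 - (1/2)q_B - (205 - (1/2)q_B)/2) - 69q_B = (345/2 - (1/4)q_B)q_B - 69q_B.
The leader's first-order condition 207/2 - (1/2)q_B = 0 yields q_B = 207.
Then q_G = (205 - (1/2)·207) = 203/2.
Price P = 275 - (1/2)·(617/2) = 483/4.
Borealis's profit: (483/4 - 69)·207 = 10712.2500.

10712.25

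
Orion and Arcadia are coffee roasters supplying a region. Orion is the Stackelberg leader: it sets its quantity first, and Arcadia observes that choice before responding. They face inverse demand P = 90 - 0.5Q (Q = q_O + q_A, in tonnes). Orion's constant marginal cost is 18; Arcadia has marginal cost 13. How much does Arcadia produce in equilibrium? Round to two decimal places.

Solve by backward induction. Given q_O, the follower Arcadia maximises π_A = (90 - (1/2)q_O - (1/2)q_A)q_A - 13q_A.
Setting the follower's marginal profit to zero, 77 - (1/2)q_O - q_A = 0, i.e. q_A = (77 - (1/2)q_O).
Orion substitutes q_A(q_O) into its own profit: π_O = q_O(90 - (1/2)q_O - (77 - (1/2)q_O)/2) - 18q_O = (103/2 - (1/4)q_O)q_O - 18q_O.
The leader's first-order condition 67/2 - (1/2)q_O = 0 yields q_O = 67.
Then q_A = (77 - (1/2)·67) = 87/2.

43.50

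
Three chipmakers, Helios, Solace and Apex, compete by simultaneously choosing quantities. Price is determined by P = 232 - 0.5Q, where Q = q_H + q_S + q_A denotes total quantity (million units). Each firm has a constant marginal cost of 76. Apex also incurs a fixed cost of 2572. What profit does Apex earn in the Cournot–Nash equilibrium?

470

Each firm earns π_i = (232 - 0.5Q)q_i - 76q_i.
Setting ∂π_i/∂q_i = 0 with rivals' quantities fixed: 156 - q_i - (1/2)·Σ_{j≠i} q_j = 0.
By symmetry each firm produces the same amount; substituting Σ_{j≠i} q_j = 2q_i yields q_i = 156/2 = 78.
Price P = 232 - (1/2)·234 = 115.
Apex's profit: (115 - 76)·78 - 2572 = 470.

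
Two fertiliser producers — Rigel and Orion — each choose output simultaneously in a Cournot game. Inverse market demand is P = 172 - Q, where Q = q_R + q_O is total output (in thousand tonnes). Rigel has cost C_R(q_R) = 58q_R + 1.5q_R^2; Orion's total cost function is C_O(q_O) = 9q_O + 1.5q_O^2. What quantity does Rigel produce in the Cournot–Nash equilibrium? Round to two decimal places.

16.96

Rigel's profit: π_R = (172 - Q)q_R - (58q_R + (3/2)q_R²). Setting ∂π_R/∂q_R = 0: 114 - 5q_R - (q_O) = 0.
Orion's profit: π_O = (172 - Q)q_O - (9q_O + (3/2)q_O²). Setting ∂π_O/∂q_O = 0: 163 - 5q_O - (q_R) = 0.
So q_R = (114 - q_O)/5 and q_O = (163 - q_R)/5.
Solving the pair: q_R = 407/24, q_O = 701/24.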